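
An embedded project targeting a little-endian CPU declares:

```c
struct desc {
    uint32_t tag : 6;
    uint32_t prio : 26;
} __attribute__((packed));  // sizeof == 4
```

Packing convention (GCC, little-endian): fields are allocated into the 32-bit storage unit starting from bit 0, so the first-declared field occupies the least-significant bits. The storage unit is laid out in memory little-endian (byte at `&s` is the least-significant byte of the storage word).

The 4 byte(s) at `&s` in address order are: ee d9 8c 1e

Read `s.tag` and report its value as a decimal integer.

46

[0]=0xee [1]=0xd9 [2]=0x8c [3]=0x1e (little-endian) → word 0x1e8cd9ee
tag [0+:6] = (word>>0) & 0x3f = 46  ←
prio [6+:26] = (word>>6) & 0x3ffffff = 8008551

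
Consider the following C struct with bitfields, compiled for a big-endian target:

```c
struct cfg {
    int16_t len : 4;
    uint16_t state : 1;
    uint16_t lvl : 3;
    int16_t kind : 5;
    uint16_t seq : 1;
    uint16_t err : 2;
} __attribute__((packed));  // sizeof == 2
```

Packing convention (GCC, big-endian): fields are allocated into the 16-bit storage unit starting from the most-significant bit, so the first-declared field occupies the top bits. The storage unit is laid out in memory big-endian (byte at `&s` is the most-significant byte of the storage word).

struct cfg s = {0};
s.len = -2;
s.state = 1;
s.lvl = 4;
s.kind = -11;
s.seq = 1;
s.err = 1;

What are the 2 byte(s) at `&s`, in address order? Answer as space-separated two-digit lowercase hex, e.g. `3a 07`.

[12+:4] len=-2 & 0xf = 0xe; word=0xe000
[11+:1] state=1 & 0x1 = 0x1; word=0xe800
[8+:3] lvl=4 & 0x7 = 0x4; word=0xec00
[3+:5] kind=-11 & 0x1f = 0x15; word=0xeca8
[2+:1] seq=1 & 0x1 = 0x1; word=0xecac
[0+:2] err=1 & 0x3 = 0x1; word=0xecad
word = 0xecad → big-endian bytes:
  [0]=0xec  [1]=0xad

ec ad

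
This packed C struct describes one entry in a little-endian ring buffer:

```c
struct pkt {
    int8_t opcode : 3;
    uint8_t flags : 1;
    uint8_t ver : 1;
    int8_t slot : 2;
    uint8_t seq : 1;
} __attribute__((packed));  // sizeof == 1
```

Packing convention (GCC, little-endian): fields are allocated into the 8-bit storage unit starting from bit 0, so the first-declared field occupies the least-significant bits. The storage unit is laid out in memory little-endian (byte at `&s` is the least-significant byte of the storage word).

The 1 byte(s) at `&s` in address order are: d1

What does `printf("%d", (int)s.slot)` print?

[0]=0xd1 (little-endian) → word 0xd1
opcode:3 @ bit 0 → (0xd1>>0)&0x7 = 0x1
flags:1 @ bit 3 → (0xd1>>3)&0x1 = 0x0
ver:1 @ bit 4 → (0xd1>>4)&0x1 = 0x1
slot:2 @ bit 5 → (0xd1>>5)&0x3 = 0x2  ←
seq:1 @ bit 7 → (0xd1>>7)&0x1 = 0x1
slot signed 2b, MSB=1: 2 - 4 = -2

-2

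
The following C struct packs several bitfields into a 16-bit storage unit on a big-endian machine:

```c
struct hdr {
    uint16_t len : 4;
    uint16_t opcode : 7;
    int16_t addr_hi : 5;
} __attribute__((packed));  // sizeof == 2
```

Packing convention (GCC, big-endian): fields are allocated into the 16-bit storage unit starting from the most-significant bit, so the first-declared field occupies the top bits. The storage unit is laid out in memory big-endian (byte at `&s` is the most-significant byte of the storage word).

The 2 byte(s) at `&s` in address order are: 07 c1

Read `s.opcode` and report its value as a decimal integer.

[0]=0x07 [1]=0xc1 (big-endian) → word 0x07c1
len:4 @ bit 12 → (0x07c1>>12)&0xf = 0x0
opcode:7 @ bit 5 → (0x07c1>>5)&0x7f = 0x3e  ←
addr_hi:5 @ bit 0 → (0x07c1>>0)&0x1f = 0x1

62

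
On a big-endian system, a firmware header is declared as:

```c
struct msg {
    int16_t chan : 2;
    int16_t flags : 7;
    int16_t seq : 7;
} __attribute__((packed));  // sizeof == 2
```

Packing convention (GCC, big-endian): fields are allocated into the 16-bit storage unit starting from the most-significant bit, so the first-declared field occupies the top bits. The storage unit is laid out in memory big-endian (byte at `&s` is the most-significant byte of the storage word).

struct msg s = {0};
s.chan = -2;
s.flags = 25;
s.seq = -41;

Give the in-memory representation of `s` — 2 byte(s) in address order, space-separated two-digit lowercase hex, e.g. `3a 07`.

8c d7

chan:2 = -2 → 0x2 << 14 → word 0x8000
flags:7 = 25 → 0x19 << 7 → word 0x8c80
seq:7 = -41 → 0x57 << 0 → word 0x8cd7
word = 0x8cd7 → big-endian bytes:
  [0]=0x8c  [1]=0xd7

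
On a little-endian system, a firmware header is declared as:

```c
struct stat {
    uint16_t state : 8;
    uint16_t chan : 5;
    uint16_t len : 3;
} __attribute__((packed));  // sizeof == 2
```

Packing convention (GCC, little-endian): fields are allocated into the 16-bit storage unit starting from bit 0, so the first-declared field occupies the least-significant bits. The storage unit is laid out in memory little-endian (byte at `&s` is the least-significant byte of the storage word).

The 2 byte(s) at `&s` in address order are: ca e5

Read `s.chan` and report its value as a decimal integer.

5

[0]=0xca [1]=0xe5 (little-endian) → word 0xe5ca
state:8 @ bit 0 → (0xe5ca>>0)&0xff = 0xca
chan:5 @ bit 8 → (0xe5ca>>8)&0x1f = 0x5  ←
len:3 @ bit 13 → (0xe5ca>>13)&0x7 = 0x7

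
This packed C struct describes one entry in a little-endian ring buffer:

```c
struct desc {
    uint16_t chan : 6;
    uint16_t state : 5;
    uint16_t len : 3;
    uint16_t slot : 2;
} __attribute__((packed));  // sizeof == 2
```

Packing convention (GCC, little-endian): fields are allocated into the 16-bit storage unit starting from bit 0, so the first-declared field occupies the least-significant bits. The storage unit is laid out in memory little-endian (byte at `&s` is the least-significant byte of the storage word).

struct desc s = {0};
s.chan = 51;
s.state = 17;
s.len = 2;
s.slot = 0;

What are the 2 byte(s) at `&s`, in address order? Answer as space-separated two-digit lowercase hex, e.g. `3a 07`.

73 14

chan:6 = 51 → 0x33 << 0 → word 0x0033
state:5 = 17 → 0x11 << 6 → word 0x0473
len:3 = 2 → 0x2 << 11 → word 0x1473
slot:2 = 0 → 0x0 << 14 → word 0x1473
word = 0x1473 → little-endian bytes:
  [0]=0x73  [1]=0x14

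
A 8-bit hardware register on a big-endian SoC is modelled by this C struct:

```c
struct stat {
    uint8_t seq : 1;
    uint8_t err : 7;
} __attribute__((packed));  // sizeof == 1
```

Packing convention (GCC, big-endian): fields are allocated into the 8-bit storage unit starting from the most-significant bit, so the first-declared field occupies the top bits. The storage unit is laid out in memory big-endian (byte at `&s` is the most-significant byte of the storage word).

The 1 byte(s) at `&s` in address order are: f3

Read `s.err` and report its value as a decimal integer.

115

[0]=0xf3 (big-endian) → word 0xf3
seq [7+:1] = (word>>7) & 0x1 = 1
err [0+:7] = (word>>0) & 0x7f = 115  ←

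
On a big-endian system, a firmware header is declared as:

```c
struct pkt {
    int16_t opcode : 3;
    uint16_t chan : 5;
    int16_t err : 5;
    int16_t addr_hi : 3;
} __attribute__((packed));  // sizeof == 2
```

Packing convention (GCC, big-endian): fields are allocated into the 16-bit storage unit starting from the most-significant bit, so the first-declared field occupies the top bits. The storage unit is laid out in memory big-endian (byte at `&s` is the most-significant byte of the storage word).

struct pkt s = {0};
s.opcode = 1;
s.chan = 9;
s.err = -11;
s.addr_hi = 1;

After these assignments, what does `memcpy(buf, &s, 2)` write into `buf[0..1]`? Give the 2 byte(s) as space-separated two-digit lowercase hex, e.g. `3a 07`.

opcode:3 = 1 → 0x1 << 13 → word 0x2000
chan:5 = 9 → 0x9 << 8 → word 0x2900
err:5 = -11 → 0x15 << 3 → word 0x29a8
addr_hi:3 = 1 → 0x1 << 0 → word 0x29a9
word = 0x29a9 → big-endian bytes:
  [0]=0x29  [1]=0xa9

29 a9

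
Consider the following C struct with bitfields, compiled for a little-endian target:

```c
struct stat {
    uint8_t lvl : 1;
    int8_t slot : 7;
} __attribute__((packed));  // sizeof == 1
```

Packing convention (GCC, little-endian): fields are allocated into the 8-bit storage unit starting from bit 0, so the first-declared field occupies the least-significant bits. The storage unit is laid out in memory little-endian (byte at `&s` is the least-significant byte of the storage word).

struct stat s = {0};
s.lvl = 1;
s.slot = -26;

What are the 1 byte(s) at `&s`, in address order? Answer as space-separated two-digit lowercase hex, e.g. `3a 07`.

cd

lvl (1b) val=1 bits=0x1 at bit 0: 0x01
slot (7b) val=-26 bits=0x66 at bit 1: 0xcd
word = 0xcd → little-endian bytes:
  [0]=0xcd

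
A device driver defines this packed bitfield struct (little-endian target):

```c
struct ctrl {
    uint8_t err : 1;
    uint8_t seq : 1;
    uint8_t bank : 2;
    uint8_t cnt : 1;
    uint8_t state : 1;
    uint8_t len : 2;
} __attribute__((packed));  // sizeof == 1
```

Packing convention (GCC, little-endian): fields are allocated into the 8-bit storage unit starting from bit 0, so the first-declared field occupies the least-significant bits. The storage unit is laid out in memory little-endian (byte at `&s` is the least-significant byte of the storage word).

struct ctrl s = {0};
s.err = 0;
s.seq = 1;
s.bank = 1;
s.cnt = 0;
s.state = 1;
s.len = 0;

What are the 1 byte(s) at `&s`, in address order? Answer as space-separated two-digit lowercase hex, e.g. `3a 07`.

err:1 = 0 → 0x0 << 0 → word 0x00
seq:1 = 1 → 0x1 << 1 → word 0x02
bank:2 = 1 → 0x1 << 2 → word 0x06
cnt:1 = 0 → 0x0 << 4 → word 0x06
state:1 = 1 → 0x1 << 5 → word 0x26
len:2 = 0 → 0x0 << 6 → word 0x26
word = 0x26 → little-endian bytes:
  [0]=0x26

26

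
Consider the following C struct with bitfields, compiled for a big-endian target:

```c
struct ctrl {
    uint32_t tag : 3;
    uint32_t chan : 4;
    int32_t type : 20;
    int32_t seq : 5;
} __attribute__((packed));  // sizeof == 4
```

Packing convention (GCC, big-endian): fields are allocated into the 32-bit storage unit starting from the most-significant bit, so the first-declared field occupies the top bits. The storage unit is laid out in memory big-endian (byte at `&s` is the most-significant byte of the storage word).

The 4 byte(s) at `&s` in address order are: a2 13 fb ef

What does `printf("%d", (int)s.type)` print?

[0]=0xa2 [1]=0x13 [2]=0xfb [3]=0xef (big-endian) → word 0xa213fbef
tag [29+:3] = (word>>29) & 0x7 = 5
chan [25+:4] = (word>>25) & 0xf = 1
type [5+:20] = (word>>5) & 0xfffff = 40927  ←
seq [0+:5] = (word>>0) & 0x1f = 15
type signed 20b, MSB=0: value = 40927

40927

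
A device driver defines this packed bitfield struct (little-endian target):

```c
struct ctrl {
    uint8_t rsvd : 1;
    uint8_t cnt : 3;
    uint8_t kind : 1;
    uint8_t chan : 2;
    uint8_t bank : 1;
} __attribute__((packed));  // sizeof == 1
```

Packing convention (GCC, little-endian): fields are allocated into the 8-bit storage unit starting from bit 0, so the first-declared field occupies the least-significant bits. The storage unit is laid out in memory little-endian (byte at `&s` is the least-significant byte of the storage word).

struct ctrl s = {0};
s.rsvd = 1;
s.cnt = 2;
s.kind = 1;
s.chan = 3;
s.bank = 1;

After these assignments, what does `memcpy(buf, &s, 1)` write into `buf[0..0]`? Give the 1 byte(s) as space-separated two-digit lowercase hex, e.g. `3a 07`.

rsvd:1 = 1 → 0x1 << 0 → word 0x01
cnt:3 = 2 → 0x2 << 1 → word 0x05
kind:1 = 1 → 0x1 << 4 → word 0x15
chan:2 = 3 → 0x3 << 5 → word 0x75
bank:1 = 1 → 0x1 << 7 → word 0xf5
word = 0xf5 → little-endian bytes:
  [0]=0xf5

f5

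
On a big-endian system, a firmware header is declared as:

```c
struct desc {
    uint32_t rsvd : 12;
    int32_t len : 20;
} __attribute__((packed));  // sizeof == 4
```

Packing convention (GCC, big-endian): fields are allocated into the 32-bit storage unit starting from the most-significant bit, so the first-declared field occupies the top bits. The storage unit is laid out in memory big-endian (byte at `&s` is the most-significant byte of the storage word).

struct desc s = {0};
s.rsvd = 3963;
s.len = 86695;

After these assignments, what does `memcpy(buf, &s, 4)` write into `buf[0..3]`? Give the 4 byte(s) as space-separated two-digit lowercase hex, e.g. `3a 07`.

f7 b1 52 a7

rsvd (12b) val=3963 bits=0xf7b at bit 20: 0xf7b00000
len (20b) val=86695 bits=0x152a7 at bit 0: 0xf7b152a7
word = 0xf7b152a7 → big-endian bytes:
  [0]=0xf7  [1]=0xb1  [2]=0x52  [3]=0xa7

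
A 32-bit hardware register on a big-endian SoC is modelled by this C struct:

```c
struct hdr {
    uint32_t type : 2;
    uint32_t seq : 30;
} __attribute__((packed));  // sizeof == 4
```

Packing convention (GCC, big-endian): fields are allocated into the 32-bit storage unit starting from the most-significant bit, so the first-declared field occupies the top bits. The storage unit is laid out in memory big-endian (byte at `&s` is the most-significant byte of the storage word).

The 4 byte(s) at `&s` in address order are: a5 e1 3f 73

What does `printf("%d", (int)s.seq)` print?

635518835

[0]=0xa5 [1]=0xe1 [2]=0x3f [3]=0x73 (big-endian) → word 0xa5e13f73
type:2 @ bit 30 → (0xa5e13f73>>30)&0x3 = 0x2
seq:30 @ bit 0 → (0xa5e13f73>>0)&0x3fffffff = 0x25e13f73  ←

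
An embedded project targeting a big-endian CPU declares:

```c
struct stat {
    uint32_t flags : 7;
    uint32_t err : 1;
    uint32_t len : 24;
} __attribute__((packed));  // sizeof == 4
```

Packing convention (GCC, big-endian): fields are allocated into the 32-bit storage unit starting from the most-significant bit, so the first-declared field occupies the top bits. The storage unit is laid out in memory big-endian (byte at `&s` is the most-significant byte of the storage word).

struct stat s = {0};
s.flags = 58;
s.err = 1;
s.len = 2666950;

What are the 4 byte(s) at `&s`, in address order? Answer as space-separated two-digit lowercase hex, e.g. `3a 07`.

[25+:7] flags=58 & 0x7f = 0x3a; word=0x74000000
[24+:1] err=1 & 0x1 = 0x1; word=0x75000000
[0+:24] len=2666950 & 0xffffff = 0x28b1c6; word=0x7528b1c6
word = 0x7528b1c6 → big-endian bytes:
  [0]=0x75  [1]=0x28  [2]=0xb1  [3]=0xc6

75 28 b1 c6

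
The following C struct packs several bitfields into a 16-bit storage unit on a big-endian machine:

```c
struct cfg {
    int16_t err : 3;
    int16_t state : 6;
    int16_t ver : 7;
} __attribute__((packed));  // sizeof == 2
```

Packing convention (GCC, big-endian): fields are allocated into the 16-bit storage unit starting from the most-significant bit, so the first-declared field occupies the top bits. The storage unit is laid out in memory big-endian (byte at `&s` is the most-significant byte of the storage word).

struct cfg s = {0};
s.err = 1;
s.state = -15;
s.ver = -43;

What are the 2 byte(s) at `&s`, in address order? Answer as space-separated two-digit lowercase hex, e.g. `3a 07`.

err:3 = 1 → 0x1 << 13 → word 0x2000
state:6 = -15 → 0x31 << 7 → word 0x3880
ver:7 = -43 → 0x55 << 0 → word 0x38d5
word = 0x38d5 → big-endian bytes:
  [0]=0x38  [1]=0xd5

38 d5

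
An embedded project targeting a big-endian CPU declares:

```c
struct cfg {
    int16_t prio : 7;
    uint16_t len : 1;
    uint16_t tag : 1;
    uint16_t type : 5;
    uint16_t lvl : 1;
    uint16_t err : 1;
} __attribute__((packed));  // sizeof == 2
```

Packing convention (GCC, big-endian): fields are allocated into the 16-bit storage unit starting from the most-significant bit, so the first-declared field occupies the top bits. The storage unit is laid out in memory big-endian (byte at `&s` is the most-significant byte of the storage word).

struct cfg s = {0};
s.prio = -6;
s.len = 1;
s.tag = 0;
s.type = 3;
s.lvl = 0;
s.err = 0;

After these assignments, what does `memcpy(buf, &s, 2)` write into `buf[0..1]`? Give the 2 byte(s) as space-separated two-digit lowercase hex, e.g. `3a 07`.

[9+:7] prio=-6 & 0x7f = 0x7a; word=0xf400
[8+:1] len=1 & 0x1 = 0x1; word=0xf500
[7+:1] tag=0 & 0x1 = 0x0; word=0xf500
[2+:5] type=3 & 0x1f = 0x3; word=0xf50c
[1+:1] lvl=0 & 0x1 = 0x0; word=0xf50c
[0+:1] err=0 & 0x1 = 0x0; word=0xf50c
word = 0xf50c → big-endian bytes:
  [0]=0xf5  [1]=0x0c

f5 0c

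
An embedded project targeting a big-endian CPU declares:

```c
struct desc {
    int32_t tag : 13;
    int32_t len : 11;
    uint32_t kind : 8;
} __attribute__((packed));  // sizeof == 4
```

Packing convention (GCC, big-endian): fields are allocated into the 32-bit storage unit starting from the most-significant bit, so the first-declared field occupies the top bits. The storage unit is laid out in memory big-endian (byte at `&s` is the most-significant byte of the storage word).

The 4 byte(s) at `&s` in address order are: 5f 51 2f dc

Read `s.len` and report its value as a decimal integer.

[0]=0x5f [1]=0x51 [2]=0x2f [3]=0xdc (big-endian) → word 0x5f512fdc
tag:13 @ bit 19 → (0x5f512fdc>>19)&0x1fff = 0xbea
len:11 @ bit 8 → (0x5f512fdc>>8)&0x7ff = 0x12f  ←
kind:8 @ bit 0 → (0x5f512fdc>>0)&0xff = 0xdc
len signed 11b, MSB=0: value = 303

303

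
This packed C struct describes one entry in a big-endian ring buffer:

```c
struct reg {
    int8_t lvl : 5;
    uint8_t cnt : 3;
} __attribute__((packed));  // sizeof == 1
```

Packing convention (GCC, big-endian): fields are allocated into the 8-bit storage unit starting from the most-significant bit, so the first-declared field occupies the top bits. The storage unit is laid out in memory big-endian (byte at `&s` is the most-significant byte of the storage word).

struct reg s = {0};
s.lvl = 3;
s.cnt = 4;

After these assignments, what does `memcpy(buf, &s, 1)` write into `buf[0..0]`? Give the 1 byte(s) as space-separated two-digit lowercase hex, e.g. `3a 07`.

1c

[3+:5] lvl=3 & 0x1f = 0x3; word=0x18
[0+:3] cnt=4 & 0x7 = 0x4; word=0x1c
word = 0x1c → big-endian bytes:
  [0]=0x1c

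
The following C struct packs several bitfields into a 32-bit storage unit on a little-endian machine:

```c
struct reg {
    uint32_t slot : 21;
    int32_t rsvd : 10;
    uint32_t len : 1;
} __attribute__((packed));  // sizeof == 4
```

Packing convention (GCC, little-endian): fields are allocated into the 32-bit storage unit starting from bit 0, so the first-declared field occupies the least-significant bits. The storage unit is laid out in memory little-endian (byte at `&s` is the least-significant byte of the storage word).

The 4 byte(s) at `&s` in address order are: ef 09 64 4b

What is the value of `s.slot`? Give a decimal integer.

[0]=0xef [1]=0x09 [2]=0x64 [3]=0x4b (little-endian) → word 0x4b6409ef
slot [0+:21] = (word>>0) & 0x1fffff = 264687  ←
rsvd [21+:10] = (word>>21) & 0x3ff = 603
len [31+:1] = (word>>31) & 0x1 = 0

264687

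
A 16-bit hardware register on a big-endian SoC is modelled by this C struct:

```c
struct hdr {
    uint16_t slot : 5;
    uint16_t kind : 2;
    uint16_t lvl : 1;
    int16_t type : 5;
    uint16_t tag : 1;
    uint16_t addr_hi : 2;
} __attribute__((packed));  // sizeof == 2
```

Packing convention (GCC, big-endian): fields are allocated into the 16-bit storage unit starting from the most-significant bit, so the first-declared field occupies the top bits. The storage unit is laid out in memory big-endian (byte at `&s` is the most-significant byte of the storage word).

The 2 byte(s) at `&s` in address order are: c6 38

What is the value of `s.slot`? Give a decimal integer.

24

[0]=0xc6 [1]=0x38 (big-endian) → word 0xc638
slot [11+:5] = (word>>11) & 0x1f = 24  ←
kind [9+:2] = (word>>9) & 0x3 = 3
lvl [8+:1] = (word>>8) & 0x1 = 0
type [3+:5] = (word>>3) & 0x1f = 7
tag [2+:1] = (word>>2) & 0x1 = 0
addr_hi [0+:2] = (word>>0) & 0x3 = 0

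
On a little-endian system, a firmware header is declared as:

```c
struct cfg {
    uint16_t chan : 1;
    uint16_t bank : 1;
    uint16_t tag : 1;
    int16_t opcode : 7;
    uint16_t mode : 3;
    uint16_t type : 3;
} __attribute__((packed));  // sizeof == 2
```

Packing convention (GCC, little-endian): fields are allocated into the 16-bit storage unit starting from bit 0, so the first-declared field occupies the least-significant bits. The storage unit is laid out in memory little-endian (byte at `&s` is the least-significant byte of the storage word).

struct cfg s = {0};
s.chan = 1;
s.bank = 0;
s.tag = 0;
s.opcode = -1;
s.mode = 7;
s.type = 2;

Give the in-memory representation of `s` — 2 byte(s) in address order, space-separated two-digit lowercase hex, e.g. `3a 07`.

[0+:1] chan=1 & 0x1 = 0x1; word=0x0001
[1+:1] bank=0 & 0x1 = 0x0; word=0x0001
[2+:1] tag=0 & 0x1 = 0x0; word=0x0001
[3+:7] opcode=-1 & 0x7f = 0x7f; word=0x03f9
[10+:3] mode=7 & 0x7 = 0x7; word=0x1ff9
[13+:3] type=2 & 0x7 = 0x2; word=0x5ff9
word = 0x5ff9 → little-endian bytes:
  [0]=0xf9  [1]=0x5f

f9 5f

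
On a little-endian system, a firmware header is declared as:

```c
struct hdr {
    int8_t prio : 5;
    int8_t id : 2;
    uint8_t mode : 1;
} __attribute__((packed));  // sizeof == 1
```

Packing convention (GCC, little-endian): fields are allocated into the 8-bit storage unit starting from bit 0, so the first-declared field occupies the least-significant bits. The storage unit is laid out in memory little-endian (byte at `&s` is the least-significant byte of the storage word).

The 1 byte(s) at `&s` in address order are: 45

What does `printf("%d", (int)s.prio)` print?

[0]=0x45 (little-endian) → word 0x45
prio [0+:5] = (word>>0) & 0x1f = 5  ←
id [5+:2] = (word>>5) & 0x3 = 2
mode [7+:1] = (word>>7) & 0x1 = 0
prio signed 5b, MSB=0: value = 5

5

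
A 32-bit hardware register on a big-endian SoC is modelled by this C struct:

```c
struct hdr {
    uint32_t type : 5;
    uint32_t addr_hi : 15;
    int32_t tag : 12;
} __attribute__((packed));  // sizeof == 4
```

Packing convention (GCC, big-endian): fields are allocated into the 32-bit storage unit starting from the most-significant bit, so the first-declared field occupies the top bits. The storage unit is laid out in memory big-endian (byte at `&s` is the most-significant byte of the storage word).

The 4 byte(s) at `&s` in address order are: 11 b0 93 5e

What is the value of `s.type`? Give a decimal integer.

2

[0]=0x11 [1]=0xb0 [2]=0x93 [3]=0x5e (big-endian) → word 0x11b0935e
type [27+:5] = (word>>27) & 0x1f = 2  ←
addr_hi [12+:15] = (word>>12) & 0x7fff = 6921
tag [0+:12] = (word>>0) & 0xfff = 862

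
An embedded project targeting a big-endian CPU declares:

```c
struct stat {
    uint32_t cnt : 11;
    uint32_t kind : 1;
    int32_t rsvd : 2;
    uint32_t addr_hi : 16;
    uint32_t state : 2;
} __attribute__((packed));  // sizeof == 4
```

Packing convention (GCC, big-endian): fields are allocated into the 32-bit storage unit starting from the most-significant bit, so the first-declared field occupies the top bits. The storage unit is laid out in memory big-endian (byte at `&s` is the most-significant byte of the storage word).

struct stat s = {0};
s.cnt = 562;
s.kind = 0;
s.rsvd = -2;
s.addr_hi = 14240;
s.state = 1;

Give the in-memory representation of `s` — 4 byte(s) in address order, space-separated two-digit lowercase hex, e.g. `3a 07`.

[21+:11] cnt=562 & 0x7ff = 0x232; word=0x46400000
[20+:1] kind=0 & 0x1 = 0x0; word=0x46400000
[18+:2] rsvd=-2 & 0x3 = 0x2; word=0x46480000
[2+:16] addr_hi=14240 & 0xffff = 0x37a0; word=0x4648de80
[0+:2] state=1 & 0x3 = 0x1; word=0x4648de81
word = 0x4648de81 → big-endian bytes:
  [0]=0x46  [1]=0x48  [2]=0xde  [3]=0x81

46 48 de 81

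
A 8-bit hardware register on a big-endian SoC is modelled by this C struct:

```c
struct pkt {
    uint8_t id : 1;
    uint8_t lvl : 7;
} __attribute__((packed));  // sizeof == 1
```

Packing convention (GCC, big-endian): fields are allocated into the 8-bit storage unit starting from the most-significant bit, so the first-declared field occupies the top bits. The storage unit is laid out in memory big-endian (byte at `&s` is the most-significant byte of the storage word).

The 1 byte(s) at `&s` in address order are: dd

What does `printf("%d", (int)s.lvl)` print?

[0]=0xdd (big-endian) → word 0xdd
id [7+:1] = (word>>7) & 0x1 = 1
lvl [0+:7] = (word>>0) & 0x7f = 93  ←

93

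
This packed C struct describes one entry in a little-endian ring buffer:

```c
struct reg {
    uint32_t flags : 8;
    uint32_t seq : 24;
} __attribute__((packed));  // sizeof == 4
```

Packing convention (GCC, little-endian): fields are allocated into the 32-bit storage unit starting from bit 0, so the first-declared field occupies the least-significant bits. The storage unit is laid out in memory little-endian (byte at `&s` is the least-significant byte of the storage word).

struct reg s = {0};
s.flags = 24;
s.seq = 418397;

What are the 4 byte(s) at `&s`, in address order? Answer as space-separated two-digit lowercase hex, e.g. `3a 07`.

flags (8b) val=24 bits=0x18 at bit 0: 0x00000018
seq (24b) val=418397 bits=0x6625d at bit 8: 0x06625d18
word = 0x06625d18 → little-endian bytes:
  [0]=0x18  [1]=0x5d  [2]=0x62  [3]=0x06

18 5d 62 06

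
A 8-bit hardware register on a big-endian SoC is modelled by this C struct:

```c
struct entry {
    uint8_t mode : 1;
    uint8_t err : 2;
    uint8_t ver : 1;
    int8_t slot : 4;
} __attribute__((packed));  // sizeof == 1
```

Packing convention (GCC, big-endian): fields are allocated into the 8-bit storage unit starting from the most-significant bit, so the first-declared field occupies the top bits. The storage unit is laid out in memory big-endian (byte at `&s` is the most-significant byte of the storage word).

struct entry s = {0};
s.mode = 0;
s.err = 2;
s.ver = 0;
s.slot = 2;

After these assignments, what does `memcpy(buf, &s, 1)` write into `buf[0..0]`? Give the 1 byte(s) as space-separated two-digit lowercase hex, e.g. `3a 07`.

mode (1b) val=0 bits=0x0 at bit 7: 0x00
err (2b) val=2 bits=0x2 at bit 5: 0x40
ver (1b) val=0 bits=0x0 at bit 4: 0x40
slot (4b) val=2 bits=0x2 at bit 0: 0x42
word = 0x42 → big-endian bytes:
  [0]=0x42

42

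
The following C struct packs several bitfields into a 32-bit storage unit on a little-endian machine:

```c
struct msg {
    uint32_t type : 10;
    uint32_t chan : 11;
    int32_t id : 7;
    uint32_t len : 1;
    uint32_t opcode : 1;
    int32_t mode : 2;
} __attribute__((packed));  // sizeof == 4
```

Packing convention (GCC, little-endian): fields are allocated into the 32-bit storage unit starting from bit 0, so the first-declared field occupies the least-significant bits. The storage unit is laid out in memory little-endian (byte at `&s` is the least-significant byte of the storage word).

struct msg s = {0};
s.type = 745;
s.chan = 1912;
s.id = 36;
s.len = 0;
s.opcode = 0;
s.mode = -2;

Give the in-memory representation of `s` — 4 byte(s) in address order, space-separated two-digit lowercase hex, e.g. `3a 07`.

e9 e2 9d 84

type:10 = 745 → 0x2e9 << 0 → word 0x000002e9
chan:11 = 1912 → 0x778 << 10 → word 0x001de2e9
id:7 = 36 → 0x24 << 21 → word 0x049de2e9
len:1 = 0 → 0x0 << 28 → word 0x049de2e9
opcode:1 = 0 → 0x0 << 29 → word 0x049de2e9
mode:2 = -2 → 0x2 << 30 → word 0x849de2e9
word = 0x849de2e9 → little-endian bytes:
  [0]=0xe9  [1]=0xe2  [2]=0x9d  [3]=0x84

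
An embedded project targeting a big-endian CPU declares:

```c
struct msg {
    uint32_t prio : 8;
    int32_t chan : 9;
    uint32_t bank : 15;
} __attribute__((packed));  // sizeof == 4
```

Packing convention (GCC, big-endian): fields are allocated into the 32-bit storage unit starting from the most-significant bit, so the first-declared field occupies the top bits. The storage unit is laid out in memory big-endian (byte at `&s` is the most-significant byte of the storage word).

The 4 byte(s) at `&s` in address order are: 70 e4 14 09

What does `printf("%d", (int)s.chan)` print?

[0]=0x70 [1]=0xe4 [2]=0x14 [3]=0x09 (big-endian) → word 0x70e41409
prio [24+:8] = (word>>24) & 0xff = 112
chan [15+:9] = (word>>15) & 0x1ff = 456  ←
bank [0+:15] = (word>>0) & 0x7fff = 5129
chan signed 9b, MSB=1: 456 - 512 = -56

-56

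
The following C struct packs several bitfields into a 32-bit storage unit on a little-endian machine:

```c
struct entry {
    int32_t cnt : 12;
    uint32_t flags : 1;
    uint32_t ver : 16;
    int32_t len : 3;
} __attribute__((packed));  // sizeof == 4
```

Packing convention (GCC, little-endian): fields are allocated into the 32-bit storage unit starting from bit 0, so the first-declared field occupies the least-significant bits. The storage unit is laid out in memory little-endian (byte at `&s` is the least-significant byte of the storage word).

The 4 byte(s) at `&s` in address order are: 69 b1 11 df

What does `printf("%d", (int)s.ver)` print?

63629

[0]=0x69 [1]=0xb1 [2]=0x11 [3]=0xdf (little-endian) → word 0xdf11b169
cnt:12 @ bit 0 → (0xdf11b169>>0)&0xfff = 0x169
flags:1 @ bit 12 → (0xdf11b169>>12)&0x1 = 0x1
ver:16 @ bit 13 → (0xdf11b169>>13)&0xffff = 0xf88d  ←
len:3 @ bit 29 → (0xdf11b169>>29)&0x7 = 0x6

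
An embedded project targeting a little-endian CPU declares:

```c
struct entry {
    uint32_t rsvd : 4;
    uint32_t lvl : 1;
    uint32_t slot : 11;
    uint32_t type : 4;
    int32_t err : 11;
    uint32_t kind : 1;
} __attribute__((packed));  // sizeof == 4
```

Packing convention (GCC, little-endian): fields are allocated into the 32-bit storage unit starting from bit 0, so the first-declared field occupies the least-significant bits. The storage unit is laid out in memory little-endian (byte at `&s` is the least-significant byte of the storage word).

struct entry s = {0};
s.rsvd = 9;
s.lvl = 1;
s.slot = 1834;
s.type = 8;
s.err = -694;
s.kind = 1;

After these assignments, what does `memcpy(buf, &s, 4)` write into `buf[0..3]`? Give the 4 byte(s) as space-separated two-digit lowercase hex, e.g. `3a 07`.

59 e5 a8 d4

rsvd:4 = 9 → 0x9 << 0 → word 0x00000009
lvl:1 = 1 → 0x1 << 4 → word 0x00000019
slot:11 = 1834 → 0x72a << 5 → word 0x0000e559
type:4 = 8 → 0x8 << 16 → word 0x0008e559
err:11 = -694 → 0x54a << 20 → word 0x54a8e559
kind:1 = 1 → 0x1 << 31 → word 0xd4a8e559
word = 0xd4a8e559 → little-endian bytes:
  [0]=0x59  [1]=0xe5  [2]=0xa8  [3]=0xd4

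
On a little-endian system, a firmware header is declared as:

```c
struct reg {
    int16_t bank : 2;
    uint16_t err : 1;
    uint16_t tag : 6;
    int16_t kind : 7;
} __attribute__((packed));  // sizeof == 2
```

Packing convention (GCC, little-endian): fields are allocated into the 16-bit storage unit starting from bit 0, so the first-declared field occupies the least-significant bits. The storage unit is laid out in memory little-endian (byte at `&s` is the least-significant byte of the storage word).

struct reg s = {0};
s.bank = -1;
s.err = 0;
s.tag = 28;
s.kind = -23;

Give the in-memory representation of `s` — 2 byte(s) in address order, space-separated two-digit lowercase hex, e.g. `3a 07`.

bank (2b) val=-1 bits=0x3 at bit 0: 0x0003
err (1b) val=0 bits=0x0 at bit 2: 0x0003
tag (6b) val=28 bits=0x1c at bit 3: 0x00e3
kind (7b) val=-23 bits=0x69 at bit 9: 0xd2e3
word = 0xd2e3 → little-endian bytes:
  [0]=0xe3  [1]=0xd2

e3 d2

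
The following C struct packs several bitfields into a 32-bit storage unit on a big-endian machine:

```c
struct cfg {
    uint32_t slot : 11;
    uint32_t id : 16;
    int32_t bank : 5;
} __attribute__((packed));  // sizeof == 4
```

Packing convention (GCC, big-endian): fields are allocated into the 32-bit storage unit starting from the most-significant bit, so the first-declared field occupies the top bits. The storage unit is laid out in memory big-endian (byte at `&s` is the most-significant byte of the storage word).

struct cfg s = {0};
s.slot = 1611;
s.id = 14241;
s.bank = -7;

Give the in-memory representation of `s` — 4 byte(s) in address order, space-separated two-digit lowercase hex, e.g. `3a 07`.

slot (11b) val=1611 bits=0x64b at bit 21: 0xc9600000
id (16b) val=14241 bits=0x37a1 at bit 5: 0xc966f420
bank (5b) val=-7 bits=0x19 at bit 0: 0xc966f439
word = 0xc966f439 → big-endian bytes:
  [0]=0xc9  [1]=0x66  [2]=0xf4  [3]=0x39

c9 66 f4 39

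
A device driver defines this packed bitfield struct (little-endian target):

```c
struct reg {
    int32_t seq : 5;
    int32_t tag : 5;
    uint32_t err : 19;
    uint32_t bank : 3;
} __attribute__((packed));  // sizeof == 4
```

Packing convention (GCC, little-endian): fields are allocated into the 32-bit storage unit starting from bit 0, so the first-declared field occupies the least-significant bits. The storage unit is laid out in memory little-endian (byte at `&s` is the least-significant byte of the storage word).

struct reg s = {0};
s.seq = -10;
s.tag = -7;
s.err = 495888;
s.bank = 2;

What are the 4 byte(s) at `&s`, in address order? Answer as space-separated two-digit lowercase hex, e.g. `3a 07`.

[0+:5] seq=-10 & 0x1f = 0x16; word=0x00000016
[5+:5] tag=-7 & 0x1f = 0x19; word=0x00000336
[10+:19] err=495888 & 0x7ffff = 0x79110; word=0x1e444336
[29+:3] bank=2 & 0x7 = 0x2; word=0x5e444336
word = 0x5e444336 → little-endian bytes:
  [0]=0x36  [1]=0x43  [2]=0x44  [3]=0x5e

36 43 44 5e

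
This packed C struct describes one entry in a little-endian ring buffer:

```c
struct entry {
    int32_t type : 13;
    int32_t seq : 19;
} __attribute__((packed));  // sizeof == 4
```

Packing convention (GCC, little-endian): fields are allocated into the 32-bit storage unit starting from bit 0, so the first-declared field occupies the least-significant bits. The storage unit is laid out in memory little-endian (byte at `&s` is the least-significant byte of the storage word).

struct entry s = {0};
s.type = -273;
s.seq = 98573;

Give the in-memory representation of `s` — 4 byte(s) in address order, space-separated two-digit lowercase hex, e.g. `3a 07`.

type (13b) val=-273 bits=0x1eef at bit 0: 0x00001eef
seq (19b) val=98573 bits=0x1810d at bit 13: 0x3021beef
word = 0x3021beef → little-endian bytes:
  [0]=0xef  [1]=0xbe  [2]=0x21  [3]=0x30

ef be 21 30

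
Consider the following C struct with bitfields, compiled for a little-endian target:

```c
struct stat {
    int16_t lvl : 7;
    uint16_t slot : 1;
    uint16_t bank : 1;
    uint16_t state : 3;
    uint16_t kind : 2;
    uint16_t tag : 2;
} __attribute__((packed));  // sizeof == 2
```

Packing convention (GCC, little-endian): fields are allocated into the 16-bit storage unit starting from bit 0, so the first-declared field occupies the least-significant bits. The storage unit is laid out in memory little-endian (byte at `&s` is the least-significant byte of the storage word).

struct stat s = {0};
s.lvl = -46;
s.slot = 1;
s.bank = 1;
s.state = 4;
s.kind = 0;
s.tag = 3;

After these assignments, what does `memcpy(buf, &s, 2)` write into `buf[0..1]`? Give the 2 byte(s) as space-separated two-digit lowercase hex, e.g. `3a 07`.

lvl:7 = -46 → 0x52 << 0 → word 0x0052
slot:1 = 1 → 0x1 << 7 → word 0x00d2
bank:1 = 1 → 0x1 << 8 → word 0x01d2
state:3 = 4 → 0x4 << 9 → word 0x09d2
kind:2 = 0 → 0x0 << 12 → word 0x09d2
tag:2 = 3 → 0x3 << 14 → word 0xc9d2
word = 0xc9d2 → little-endian bytes:
  [0]=0xd2  [1]=0xc9

d2 c9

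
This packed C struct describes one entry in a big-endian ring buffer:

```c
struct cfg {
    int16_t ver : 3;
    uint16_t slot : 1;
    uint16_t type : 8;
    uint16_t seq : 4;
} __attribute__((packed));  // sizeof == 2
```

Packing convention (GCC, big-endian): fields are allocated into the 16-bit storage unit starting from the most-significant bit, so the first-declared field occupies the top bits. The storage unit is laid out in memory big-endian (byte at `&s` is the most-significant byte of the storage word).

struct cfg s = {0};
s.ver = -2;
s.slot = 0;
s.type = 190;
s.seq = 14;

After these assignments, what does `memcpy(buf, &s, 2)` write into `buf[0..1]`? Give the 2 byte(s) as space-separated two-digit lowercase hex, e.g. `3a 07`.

cb ee

[13+:3] ver=-2 & 0x7 = 0x6; word=0xc000
[12+:1] slot=0 & 0x1 = 0x0; word=0xc000
[4+:8] type=190 & 0xff = 0xbe; word=0xcbe0
[0+:4] seq=14 & 0xf = 0xe; word=0xcbee
word = 0xcbee → big-endian bytes:
  [0]=0xcb  [1]=0xee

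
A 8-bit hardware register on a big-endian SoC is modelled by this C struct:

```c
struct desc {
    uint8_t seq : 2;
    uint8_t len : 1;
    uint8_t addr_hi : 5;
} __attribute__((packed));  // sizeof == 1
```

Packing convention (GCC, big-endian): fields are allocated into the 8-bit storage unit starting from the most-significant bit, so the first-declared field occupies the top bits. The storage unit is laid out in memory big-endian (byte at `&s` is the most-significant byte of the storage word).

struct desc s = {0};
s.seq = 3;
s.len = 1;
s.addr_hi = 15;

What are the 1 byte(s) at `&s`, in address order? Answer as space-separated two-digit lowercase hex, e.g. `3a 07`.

ef

[6+:2] seq=3 & 0x3 = 0x3; word=0xc0
[5+:1] len=1 & 0x1 = 0x1; word=0xe0
[0+:5] addr_hi=15 & 0x1f = 0xf; word=0xef
word = 0xef → big-endian bytes:
  [0]=0xef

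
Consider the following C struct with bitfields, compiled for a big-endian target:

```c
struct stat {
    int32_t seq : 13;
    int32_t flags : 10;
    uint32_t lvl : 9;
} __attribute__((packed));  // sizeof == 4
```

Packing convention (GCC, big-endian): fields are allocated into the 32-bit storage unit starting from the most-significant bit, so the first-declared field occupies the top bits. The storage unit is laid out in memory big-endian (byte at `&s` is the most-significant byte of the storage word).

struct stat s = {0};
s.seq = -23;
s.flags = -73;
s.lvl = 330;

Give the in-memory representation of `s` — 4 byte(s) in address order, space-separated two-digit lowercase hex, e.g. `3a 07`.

[19+:13] seq=-23 & 0x1fff = 0x1fe9; word=0xff480000
[9+:10] flags=-73 & 0x3ff = 0x3b7; word=0xff4f6e00
[0+:9] lvl=330 & 0x1ff = 0x14a; word=0xff4f6f4a
word = 0xff4f6f4a → big-endian bytes:
  [0]=0xff  [1]=0x4f  [2]=0x6f  [3]=0x4a

ff 4f 6f 4a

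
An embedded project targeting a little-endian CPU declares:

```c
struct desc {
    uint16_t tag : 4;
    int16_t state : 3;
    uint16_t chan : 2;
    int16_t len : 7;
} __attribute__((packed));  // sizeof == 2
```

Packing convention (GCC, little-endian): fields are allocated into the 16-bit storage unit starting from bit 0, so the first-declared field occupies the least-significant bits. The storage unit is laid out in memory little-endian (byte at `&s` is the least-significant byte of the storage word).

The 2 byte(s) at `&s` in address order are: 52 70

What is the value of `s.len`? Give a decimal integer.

[0]=0x52 [1]=0x70 (little-endian) → word 0x7052
tag [0+:4] = (word>>0) & 0xf = 2
state [4+:3] = (word>>4) & 0x7 = 5
chan [7+:2] = (word>>7) & 0x3 = 0
len [9+:7] = (word>>9) & 0x7f = 56  ←
len signed 7b, MSB=0: value = 56

56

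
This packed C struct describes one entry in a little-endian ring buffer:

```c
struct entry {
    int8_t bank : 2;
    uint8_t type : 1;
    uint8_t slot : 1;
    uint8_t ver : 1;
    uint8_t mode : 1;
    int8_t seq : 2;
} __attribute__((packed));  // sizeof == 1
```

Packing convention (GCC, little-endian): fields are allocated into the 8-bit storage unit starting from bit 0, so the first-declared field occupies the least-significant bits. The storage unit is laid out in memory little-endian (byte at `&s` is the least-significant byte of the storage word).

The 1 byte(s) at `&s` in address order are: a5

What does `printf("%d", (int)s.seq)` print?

-2

[0]=0xa5 (little-endian) → word 0xa5
bank [0+:2] = (word>>0) & 0x3 = 1
type [2+:1] = (word>>2) & 0x1 = 1
slot [3+:1] = (word>>3) & 0x1 = 0
ver [4+:1] = (word>>4) & 0x1 = 0
mode [5+:1] = (word>>5) & 0x1 = 1
seq [6+:2] = (word>>6) & 0x3 = 2  ←
seq signed 2b, MSB=1: 2 - 4 = -2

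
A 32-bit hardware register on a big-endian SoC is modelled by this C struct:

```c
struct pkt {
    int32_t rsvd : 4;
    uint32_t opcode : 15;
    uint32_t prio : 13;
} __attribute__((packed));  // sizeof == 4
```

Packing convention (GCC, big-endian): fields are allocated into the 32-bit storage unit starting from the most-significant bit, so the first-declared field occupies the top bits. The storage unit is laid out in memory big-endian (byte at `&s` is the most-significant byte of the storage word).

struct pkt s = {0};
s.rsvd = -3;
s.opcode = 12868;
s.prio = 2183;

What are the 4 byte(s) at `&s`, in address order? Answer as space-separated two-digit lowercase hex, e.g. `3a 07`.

d6 48 88 87

rsvd:4 = -3 → 0xd << 28 → word 0xd0000000
opcode:15 = 12868 → 0x3244 << 13 → word 0xd6488000
prio:13 = 2183 → 0x887 << 0 → word 0xd6488887
word = 0xd6488887 → big-endian bytes:
  [0]=0xd6  [1]=0x48  [2]=0x88  [3]=0x87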